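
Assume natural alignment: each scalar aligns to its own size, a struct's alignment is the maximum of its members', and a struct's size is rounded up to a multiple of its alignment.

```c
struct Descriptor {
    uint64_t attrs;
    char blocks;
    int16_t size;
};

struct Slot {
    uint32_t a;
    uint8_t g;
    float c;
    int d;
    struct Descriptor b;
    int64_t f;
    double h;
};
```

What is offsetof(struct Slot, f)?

32

Descriptor: 0..8  attrs  (8B, 8-aligned); 8..9  blocks  (1B, 1-aligned); 9..10  -- padding (1B); 10..12  size  (2B, 2-aligned); 12..16  -- tail padding (4B); sizeof = 16, alignof = 8
0..4  a  (4B, 4-aligned)
4..5  g  (1B, 1-aligned)
5..8  -- padding (3B)
8..12  c  (4B, 4-aligned)
12..16  d  (4B, 4-aligned)
16..32  b  (16B, 8-aligned)
32..40  f  (8B, 8-aligned)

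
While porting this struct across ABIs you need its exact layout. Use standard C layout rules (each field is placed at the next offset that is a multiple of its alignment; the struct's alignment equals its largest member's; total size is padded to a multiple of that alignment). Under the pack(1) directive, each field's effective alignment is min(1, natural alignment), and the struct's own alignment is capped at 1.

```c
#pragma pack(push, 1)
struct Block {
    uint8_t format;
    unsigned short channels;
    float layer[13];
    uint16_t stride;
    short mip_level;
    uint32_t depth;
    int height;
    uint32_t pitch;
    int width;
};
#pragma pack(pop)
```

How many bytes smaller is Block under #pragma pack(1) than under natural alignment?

1

natural layout:
  @0: format [1B, align 1] → 1
  +1 pad (align 2)
  @2: channels [2B, align 2] → 4
  @4: layer [52B, align 4] → 56
  @56: stride [2B, align 2] → 58
  @58: mip_level [2B, align 2] → 60
  @60: depth [4B, align 4] → 64
  @64: height [4B, align 4] → 68
  @68: pitch [4B, align 4] → 72
  @72: width [4B, align 4] → 76
  size 76, align 4
packed(1) layout:
  @0: format [1B, align 1] → 1
  @1: channels [2B, align 1] → 3
  @3: layer [52B, align 1] → 55
  @55: stride [2B, align 1] → 57
  @57: mip_level [2B, align 1] → 59
  @59: depth [4B, align 1] → 63
  @63: height [4B, align 1] → 67
  @67: pitch [4B, align 1] → 71
  @71: width [4B, align 1] → 75
  size 75, align 1
76 − 75 = 1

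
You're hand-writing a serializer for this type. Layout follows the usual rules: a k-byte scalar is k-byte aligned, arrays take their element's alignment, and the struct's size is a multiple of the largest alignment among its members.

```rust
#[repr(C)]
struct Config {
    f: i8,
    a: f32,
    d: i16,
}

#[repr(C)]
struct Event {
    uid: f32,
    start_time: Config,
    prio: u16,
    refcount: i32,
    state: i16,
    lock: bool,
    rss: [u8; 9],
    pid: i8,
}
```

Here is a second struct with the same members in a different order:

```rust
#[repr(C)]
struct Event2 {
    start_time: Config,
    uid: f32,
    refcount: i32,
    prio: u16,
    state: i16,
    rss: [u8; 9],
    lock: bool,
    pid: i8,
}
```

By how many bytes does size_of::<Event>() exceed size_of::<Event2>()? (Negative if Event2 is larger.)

Config: f at 0 (size 1, align 1) → ends 1; pad 3 to align 4 for a; a at 4 (size 4, align 4) → ends 8; d at 8 (size 2, align 2) → ends 10; tail pad 2 to reach multiple of 4; total 12 bytes, alignment 4
uid at 0 (size 4, align 4) → ends 4
start_time at 4 (size 12, align 4) → ends 16
prio at 16 (size 2, align 2) → ends 18
pad 2 to align 4 for refcount
refcount at 20 (size 4, align 4) → ends 24
state at 24 (size 2, align 2) → ends 26
lock at 26 (size 1, align 1) → ends 27
rss at 27 (size 9, align 1) → ends 36
pid at 36 (size 1, align 1) → ends 37
tail pad 3 to reach multiple of 4
total 40 bytes, alignment 4
— Event2 —
start_time at 0 (size 12, align 4) → ends 12
uid at 12 (size 4, align 4) → ends 16
refcount at 16 (size 4, align 4) → ends 20
prio at 20 (size 2, align 2) → ends 22
state at 22 (size 2, align 2) → ends 24
rss at 24 (size 9, align 1) → ends 33
lock at 33 (size 1, align 1) → ends 34
pid at 34 (size 1, align 1) → ends 35
tail pad 1 to reach multiple of 4
total 36 bytes, alignment 4
40 − 36 = 4

4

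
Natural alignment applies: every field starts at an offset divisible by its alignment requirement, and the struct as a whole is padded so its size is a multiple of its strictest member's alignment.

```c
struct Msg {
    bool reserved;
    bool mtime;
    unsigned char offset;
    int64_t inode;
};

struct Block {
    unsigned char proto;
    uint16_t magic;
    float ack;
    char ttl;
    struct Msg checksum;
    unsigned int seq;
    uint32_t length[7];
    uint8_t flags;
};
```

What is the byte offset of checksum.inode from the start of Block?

Msg: reserved at 0 (size 1, align 1) → ends 1; mtime at 1 (size 1, align 1) → ends 2; offset at 2 (size 1, align 1) → ends 3; pad 5 to align 8 for inode; inode at 8 (size 8, align 8) → ends 16; total 16 bytes, alignment 8
proto at 0 (size 1, align 1) → ends 1
pad 1 to align 2 for magic
magic at 2 (size 2, align 2) → ends 4
ack at 4 (size 4, align 4) → ends 8
ttl at 8 (size 1, align 1) → ends 9
pad 7 to align 8 for checksum
checksum at 16 (size 16, align 8) → ends 32
within Msg: inode at 8
16 + 8 = 24

24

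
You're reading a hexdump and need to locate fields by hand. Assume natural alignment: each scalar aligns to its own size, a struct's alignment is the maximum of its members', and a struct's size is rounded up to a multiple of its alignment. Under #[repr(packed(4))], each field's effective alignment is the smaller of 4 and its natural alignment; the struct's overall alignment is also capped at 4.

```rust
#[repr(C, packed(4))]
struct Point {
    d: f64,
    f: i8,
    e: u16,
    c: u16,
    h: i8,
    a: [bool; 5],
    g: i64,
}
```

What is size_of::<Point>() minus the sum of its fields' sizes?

1

d at 0 (size 8, align 4) → ends 8
f at 8 (size 1, align 1) → ends 9
pad 1 to align 2 for e
e at 10 (size 2, align 2) → ends 12
c at 12 (size 2, align 2) → ends 14
h at 14 (size 1, align 1) → ends 15
a at 15 (size 5, align 1) → ends 20
g at 20 (size 8, align 4) → ends 28
total 28 bytes, alignment 4
data bytes 27, size 28 → padding 1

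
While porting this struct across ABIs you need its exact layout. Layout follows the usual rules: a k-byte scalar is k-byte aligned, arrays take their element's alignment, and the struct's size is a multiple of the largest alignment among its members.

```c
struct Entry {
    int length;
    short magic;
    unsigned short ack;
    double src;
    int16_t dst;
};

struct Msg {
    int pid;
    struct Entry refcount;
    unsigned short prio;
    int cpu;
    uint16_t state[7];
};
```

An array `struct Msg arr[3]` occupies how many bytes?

168

Entry: @0: length [4B, align 4] → 4; @4: magic [2B, align 2] → 6; @6: ack [2B, align 2] → 8; @8: src [8B, align 8] → 16; @16: dst [2B, align 2] → 18; +6 tail pad (align 8); size 24, align 8
@0: pid [4B, align 4] → 4
+4 pad (align 8)
@8: refcount [24B, align 8] → 32
@32: prio [2B, align 2] → 34
+2 pad (align 4)
@36: cpu [4B, align 4] → 40
@40: state [14B, align 2] → 54
+2 tail pad (align 8)
size 56, align 8
array of 3: 3 × 56 = 168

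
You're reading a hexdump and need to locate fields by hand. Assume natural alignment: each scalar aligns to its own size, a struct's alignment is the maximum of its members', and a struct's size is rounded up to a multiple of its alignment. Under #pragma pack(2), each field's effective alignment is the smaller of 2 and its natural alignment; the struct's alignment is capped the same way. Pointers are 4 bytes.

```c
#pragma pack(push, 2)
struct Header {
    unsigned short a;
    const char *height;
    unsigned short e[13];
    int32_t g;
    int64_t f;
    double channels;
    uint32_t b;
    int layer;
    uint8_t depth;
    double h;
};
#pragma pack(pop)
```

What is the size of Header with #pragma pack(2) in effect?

@0: a [2B, align 2] → 2
@2: height [4B, align 2] → 6
@6: e [26B, align 2] → 32
@32: g [4B, align 2] → 36
@36: f [8B, align 2] → 44
@44: channels [8B, align 2] → 52
@52: b [4B, align 2] → 56
@56: layer [4B, align 2] → 60
@60: depth [1B, align 1] → 61
+1 pad (align 2)
@62: h [8B, align 2] → 70
size 70, align 2

70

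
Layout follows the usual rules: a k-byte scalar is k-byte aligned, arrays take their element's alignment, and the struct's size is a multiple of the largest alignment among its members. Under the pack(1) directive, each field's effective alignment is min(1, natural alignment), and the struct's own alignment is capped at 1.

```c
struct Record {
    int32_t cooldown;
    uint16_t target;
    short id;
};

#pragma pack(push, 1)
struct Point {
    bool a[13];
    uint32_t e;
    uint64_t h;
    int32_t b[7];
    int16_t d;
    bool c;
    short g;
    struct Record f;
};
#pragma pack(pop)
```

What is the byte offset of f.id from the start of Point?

Record: @0: cooldown [4B, align 4] → 4; @4: target [2B, align 2] → 6; @6: id [2B, align 2] → 8; size 8, align 4
@0: a [13B, align 1] → 13
@13: e [4B, align 1] → 17
@17: h [8B, align 1] → 25
@25: b [28B, align 1] → 53
@53: d [2B, align 1] → 55
@55: c [1B, align 1] → 56
@56: g [2B, align 1] → 58
@58: f [8B, align 1] → 66
within Record: id at 6
58 + 6 = 64

64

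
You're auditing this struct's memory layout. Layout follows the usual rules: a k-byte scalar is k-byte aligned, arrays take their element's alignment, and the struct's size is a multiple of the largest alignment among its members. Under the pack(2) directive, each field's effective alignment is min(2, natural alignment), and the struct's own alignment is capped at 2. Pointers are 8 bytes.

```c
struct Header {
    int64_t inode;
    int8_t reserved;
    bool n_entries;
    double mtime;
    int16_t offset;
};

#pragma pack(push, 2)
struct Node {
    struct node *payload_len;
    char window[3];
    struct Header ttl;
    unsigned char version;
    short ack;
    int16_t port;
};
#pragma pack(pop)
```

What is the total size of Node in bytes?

50

Header: 0..8  inode  (8B, 8-aligned); 8..9  reserved  (1B, 1-aligned); 9..10  n_entries  (1B, 1-aligned); 10..16  -- padding (6B); 16..24  mtime  (8B, 8-aligned); 24..26  offset  (2B, 2-aligned); 26..32  -- tail padding (6B); sizeof = 32, alignof = 8
0..8  payload_len  (8B, 2-aligned)
8..11  window  (3B, 1-aligned)
11..12  -- padding (1B)
12..44  ttl  (32B, 2-aligned)
44..45  version  (1B, 1-aligned)
45..46  -- padding (1B)
46..48  ack  (2B, 2-aligned)
48..50  port  (2B, 2-aligned)
sizeof = 50, alignof = 2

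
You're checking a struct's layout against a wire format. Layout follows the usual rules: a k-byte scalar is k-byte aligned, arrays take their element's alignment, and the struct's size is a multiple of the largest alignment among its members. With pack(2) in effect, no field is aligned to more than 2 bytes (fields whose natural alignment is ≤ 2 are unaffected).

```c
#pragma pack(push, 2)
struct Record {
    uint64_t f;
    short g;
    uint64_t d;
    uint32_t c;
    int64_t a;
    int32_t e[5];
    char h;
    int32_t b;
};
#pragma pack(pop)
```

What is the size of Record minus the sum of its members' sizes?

f at 0 (size 8, align 2) → ends 8
g at 8 (size 2, align 2) → ends 10
d at 10 (size 8, align 2) → ends 18
c at 18 (size 4, align 2) → ends 22
a at 22 (size 8, align 2) → ends 30
e at 30 (size 20, align 2) → ends 50
h at 50 (size 1, align 1) → ends 51
pad 1 to align 2 for b
b at 52 (size 4, align 2) → ends 56
total 56 bytes, alignment 2
data bytes 55, size 56 → padding 1

1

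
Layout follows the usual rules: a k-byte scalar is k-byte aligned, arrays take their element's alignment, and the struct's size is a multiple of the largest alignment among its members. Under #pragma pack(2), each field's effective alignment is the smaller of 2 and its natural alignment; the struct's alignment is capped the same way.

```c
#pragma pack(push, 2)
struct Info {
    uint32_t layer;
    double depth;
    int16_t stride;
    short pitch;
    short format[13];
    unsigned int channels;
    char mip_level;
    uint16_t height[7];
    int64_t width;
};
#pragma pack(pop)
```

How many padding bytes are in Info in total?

1

layer at 0 (size 4, align 2) → ends 4
depth at 4 (size 8, align 2) → ends 12
stride at 12 (size 2, align 2) → ends 14
pitch at 14 (size 2, align 2) → ends 16
format at 16 (size 26, align 2) → ends 42
channels at 42 (size 4, align 2) → ends 46
mip_level at 46 (size 1, align 1) → ends 47
pad 1 to align 2 for height
height at 48 (size 14, align 2) → ends 62
width at 62 (size 8, align 2) → ends 70
total 70 bytes, alignment 2
data bytes 69, size 70 → padding 1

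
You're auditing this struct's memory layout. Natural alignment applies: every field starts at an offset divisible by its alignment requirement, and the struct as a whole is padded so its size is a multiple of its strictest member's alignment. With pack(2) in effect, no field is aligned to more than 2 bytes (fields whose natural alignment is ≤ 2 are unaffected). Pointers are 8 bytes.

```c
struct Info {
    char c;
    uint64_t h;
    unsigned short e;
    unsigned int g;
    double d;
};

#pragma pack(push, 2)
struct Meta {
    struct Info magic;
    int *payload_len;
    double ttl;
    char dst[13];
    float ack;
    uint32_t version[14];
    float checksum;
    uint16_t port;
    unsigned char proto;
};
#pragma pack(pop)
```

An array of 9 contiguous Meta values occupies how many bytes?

Info: c at 0 (size 1, align 1) → ends 1; pad 7 to align 8 for h; h at 8 (size 8, align 8) → ends 16; e at 16 (size 2, align 2) → ends 18; pad 2 to align 4 for g; g at 20 (size 4, align 4) → ends 24; d at 24 (size 8, align 8) → ends 32; total 32 bytes, alignment 8
magic at 0 (size 32, align 2) → ends 32
payload_len at 32 (size 8, align 2) → ends 40
ttl at 40 (size 8, align 2) → ends 48
dst at 48 (size 13, align 1) → ends 61
pad 1 to align 2 for ack
ack at 62 (size 4, align 2) → ends 66
version at 66 (size 56, align 2) → ends 122
checksum at 122 (size 4, align 2) → ends 126
port at 126 (size 2, align 2) → ends 128
proto at 128 (size 1, align 1) → ends 129
tail pad 1 to reach multiple of 2
total 130 bytes, alignment 2
array of 9: 9 × 130 = 1170

1170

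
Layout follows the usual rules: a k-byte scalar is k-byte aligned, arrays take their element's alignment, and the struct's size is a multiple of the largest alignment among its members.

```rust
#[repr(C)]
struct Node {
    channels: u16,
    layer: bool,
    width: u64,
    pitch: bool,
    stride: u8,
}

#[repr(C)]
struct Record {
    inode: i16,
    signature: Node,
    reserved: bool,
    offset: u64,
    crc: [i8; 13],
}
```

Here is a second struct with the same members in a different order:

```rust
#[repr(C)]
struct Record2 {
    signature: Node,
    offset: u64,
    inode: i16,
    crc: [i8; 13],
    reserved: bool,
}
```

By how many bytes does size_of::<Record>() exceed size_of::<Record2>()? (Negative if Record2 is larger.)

16

Node: channels at 0 (size 2, align 2) → ends 2; layer at 2 (size 1, align 1) → ends 3; pad 5 to align 8 for width; width at 8 (size 8, align 8) → ends 16; pitch at 16 (size 1, align 1) → ends 17; stride at 17 (size 1, align 1) → ends 18; tail pad 6 to reach multiple of 8; total 24 bytes, alignment 8
inode at 0 (size 2, align 2) → ends 2
pad 6 to align 8 for signature
signature at 8 (size 24, align 8) → ends 32
reserved at 32 (size 1, align 1) → ends 33
pad 7 to align 8 for offset
offset at 40 (size 8, align 8) → ends 48
crc at 48 (size 13, align 1) → ends 61
tail pad 3 to reach multiple of 8
total 64 bytes, alignment 8
— Record2 —
signature at 0 (size 24, align 8) → ends 24
offset at 24 (size 8, align 8) → ends 32
inode at 32 (size 2, align 2) → ends 34
crc at 34 (size 13, align 1) → ends 47
reserved at 47 (size 1, align 1) → ends 48
total 48 bytes, alignment 8
64 − 48 = 16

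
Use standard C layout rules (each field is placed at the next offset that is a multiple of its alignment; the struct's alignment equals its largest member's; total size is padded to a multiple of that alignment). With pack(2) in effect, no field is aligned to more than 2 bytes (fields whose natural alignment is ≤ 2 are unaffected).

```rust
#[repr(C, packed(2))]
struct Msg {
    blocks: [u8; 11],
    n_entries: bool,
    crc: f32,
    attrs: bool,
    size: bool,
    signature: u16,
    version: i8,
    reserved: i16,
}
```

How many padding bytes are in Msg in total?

1

@0: blocks [11B, align 1] → 11
@11: n_entries [1B, align 1] → 12
@12: crc [4B, align 2] → 16
@16: attrs [1B, align 1] → 17
@17: size [1B, align 1] → 18
@18: signature [2B, align 2] → 20
@20: version [1B, align 1] → 21
+1 pad (align 2)
@22: reserved [2B, align 2] → 24
size 24, align 2
data bytes 23, size 24 → padding 1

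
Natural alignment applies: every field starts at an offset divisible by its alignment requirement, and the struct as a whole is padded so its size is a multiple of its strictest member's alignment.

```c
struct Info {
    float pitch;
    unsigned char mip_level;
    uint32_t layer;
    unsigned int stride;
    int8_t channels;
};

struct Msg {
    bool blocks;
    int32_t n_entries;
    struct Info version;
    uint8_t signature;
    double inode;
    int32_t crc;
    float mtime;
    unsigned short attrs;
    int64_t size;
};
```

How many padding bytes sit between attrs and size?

Info: pitch at 0 (size 4, align 4) → ends 4; mip_level at 4 (size 1, align 1) → ends 5; pad 3 to align 4 for layer; layer at 8 (size 4, align 4) → ends 12; stride at 12 (size 4, align 4) → ends 16; channels at 16 (size 1, align 1) → ends 17; tail pad 3 to reach multiple of 4; total 20 bytes, alignment 4
blocks at 0 (size 1, align 1) → ends 1
pad 3 to align 4 for n_entries
n_entries at 4 (size 4, align 4) → ends 8
version at 8 (size 20, align 4) → ends 28
signature at 28 (size 1, align 1) → ends 29
pad 3 to align 8 for inode
inode at 32 (size 8, align 8) → ends 40
crc at 40 (size 4, align 4) → ends 44
mtime at 44 (size 4, align 4) → ends 48
attrs at 48 (size 2, align 2) → ends 50
pad 6 to align 8 for size
size at 56 (size 8, align 8) → ends 64

6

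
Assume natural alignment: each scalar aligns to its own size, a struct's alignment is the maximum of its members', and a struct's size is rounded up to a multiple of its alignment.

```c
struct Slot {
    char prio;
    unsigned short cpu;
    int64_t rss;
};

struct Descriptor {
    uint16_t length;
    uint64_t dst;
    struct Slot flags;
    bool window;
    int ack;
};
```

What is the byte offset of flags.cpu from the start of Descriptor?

Slot: 0..1  prio  (1B, 1-aligned); 1..2  -- padding (1B); 2..4  cpu  (2B, 2-aligned); 4..8  -- padding (4B); 8..16  rss  (8B, 8-aligned); sizeof = 16, alignof = 8
0..2  length  (2B, 2-aligned)
2..8  -- padding (6B)
8..16  dst  (8B, 8-aligned)
16..32  flags  (16B, 8-aligned)
within Slot: cpu at 2
16 + 2 = 18

18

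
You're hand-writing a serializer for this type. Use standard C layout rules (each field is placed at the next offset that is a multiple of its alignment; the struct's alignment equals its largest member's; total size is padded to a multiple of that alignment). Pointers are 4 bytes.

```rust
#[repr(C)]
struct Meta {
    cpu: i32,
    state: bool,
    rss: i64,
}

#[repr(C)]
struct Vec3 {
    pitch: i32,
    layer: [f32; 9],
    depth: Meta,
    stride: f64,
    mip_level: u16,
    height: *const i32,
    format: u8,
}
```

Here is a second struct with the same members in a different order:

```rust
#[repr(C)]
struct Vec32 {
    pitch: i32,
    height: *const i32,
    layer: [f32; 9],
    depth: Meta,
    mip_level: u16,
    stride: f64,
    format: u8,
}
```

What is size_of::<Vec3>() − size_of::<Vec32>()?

Meta: cpu at 0 (size 4, align 4) → ends 4; state at 4 (size 1, align 1) → ends 5; pad 3 to align 8 for rss; rss at 8 (size 8, align 8) → ends 16; total 16 bytes, alignment 8
pitch at 0 (size 4, align 4) → ends 4
layer at 4 (size 36, align 4) → ends 40
depth at 40 (size 16, align 8) → ends 56
stride at 56 (size 8, align 8) → ends 64
mip_level at 64 (size 2, align 2) → ends 66
pad 2 to align 4 for height
height at 68 (size 4, align 4) → ends 72
format at 72 (size 1, align 1) → ends 73
tail pad 7 to reach multiple of 8
total 80 bytes, alignment 8
— Vec32 —
pitch at 0 (size 4, align 4) → ends 4
height at 4 (size 4, align 4) → ends 8
layer at 8 (size 36, align 4) → ends 44
pad 4 to align 8 for depth
depth at 48 (size 16, align 8) → ends 64
mip_level at 64 (size 2, align 2) → ends 66
pad 6 to align 8 for stride
stride at 72 (size 8, align 8) → ends 80
format at 80 (size 1, align 1) → ends 81
tail pad 7 to reach multiple of 8
total 88 bytes, alignment 8
80 − 88 = -8

-8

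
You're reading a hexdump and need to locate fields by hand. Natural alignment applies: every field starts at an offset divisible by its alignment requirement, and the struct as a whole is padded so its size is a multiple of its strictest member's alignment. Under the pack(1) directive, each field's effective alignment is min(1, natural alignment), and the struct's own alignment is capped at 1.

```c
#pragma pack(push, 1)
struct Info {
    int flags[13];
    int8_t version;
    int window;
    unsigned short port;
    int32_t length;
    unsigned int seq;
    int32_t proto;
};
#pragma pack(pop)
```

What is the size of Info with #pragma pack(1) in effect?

@0: flags [52B, align 1] → 52
@52: version [1B, align 1] → 53
@53: window [4B, align 1] → 57
@57: port [2B, align 1] → 59
@59: length [4B, align 1] → 63
@63: seq [4B, align 1] → 67
@67: proto [4B, align 1] → 71
size 71, align 1

71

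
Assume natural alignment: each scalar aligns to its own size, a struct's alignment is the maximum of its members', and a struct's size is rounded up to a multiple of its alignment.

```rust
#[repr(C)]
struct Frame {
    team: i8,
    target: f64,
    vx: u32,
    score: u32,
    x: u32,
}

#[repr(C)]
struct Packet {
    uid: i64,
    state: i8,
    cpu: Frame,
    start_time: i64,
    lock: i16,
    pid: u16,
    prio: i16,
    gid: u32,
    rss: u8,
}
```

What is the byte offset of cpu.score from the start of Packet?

Frame: team at 0 (size 1, align 1) → ends 1; pad 7 to align 8 for target; target at 8 (size 8, align 8) → ends 16; vx at 16 (size 4, align 4) → ends 20; score at 20 (size 4, align 4) → ends 24; x at 24 (size 4, align 4) → ends 28; tail pad 4 to reach multiple of 8; total 32 bytes, alignment 8
uid at 0 (size 8, align 8) → ends 8
state at 8 (size 1, align 1) → ends 9
pad 7 to align 8 for cpu
cpu at 16 (size 32, align 8) → ends 48
within Frame: score at 20
16 + 20 = 36

36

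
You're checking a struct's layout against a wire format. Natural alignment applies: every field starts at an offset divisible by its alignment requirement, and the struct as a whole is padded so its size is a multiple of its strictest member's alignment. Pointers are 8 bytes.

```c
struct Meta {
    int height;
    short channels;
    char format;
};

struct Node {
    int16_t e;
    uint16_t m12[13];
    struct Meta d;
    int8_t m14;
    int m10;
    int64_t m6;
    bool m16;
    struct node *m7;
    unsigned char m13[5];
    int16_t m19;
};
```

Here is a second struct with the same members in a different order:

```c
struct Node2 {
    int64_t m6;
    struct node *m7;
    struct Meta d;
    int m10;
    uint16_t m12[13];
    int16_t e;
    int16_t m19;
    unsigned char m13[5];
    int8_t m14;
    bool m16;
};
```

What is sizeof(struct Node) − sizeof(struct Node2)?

8

Meta: height at 0 (size 4, align 4) → ends 4; channels at 4 (size 2, align 2) → ends 6; format at 6 (size 1, align 1) → ends 7; tail pad 1 to reach multiple of 4; total 8 bytes, alignment 4
e at 0 (size 2, align 2) → ends 2
m12 at 2 (size 26, align 2) → ends 28
d at 28 (size 8, align 4) → ends 36
m14 at 36 (size 1, align 1) → ends 37
pad 3 to align 4 for m10
m10 at 40 (size 4, align 4) → ends 44
pad 4 to align 8 for m6
m6 at 48 (size 8, align 8) → ends 56
m16 at 56 (size 1, align 1) → ends 57
pad 7 to align 8 for m7
m7 at 64 (size 8, align 8) → ends 72
m13 at 72 (size 5, align 1) → ends 77
pad 1 to align 2 for m19
m19 at 78 (size 2, align 2) → ends 80
total 80 bytes, alignment 8
— Node2 —
m6 at 0 (size 8, align 8) → ends 8
m7 at 8 (size 8, align 8) → ends 16
d at 16 (size 8, align 4) → ends 24
m10 at 24 (size 4, align 4) → ends 28
m12 at 28 (size 26, align 2) → ends 54
e at 54 (size 2, align 2) → ends 56
m19 at 56 (size 2, align 2) → ends 58
m13 at 58 (size 5, align 1) → ends 63
m14 at 63 (size 1, align 1) → ends 64
m16 at 64 (size 1, align 1) → ends 65
tail pad 7 to reach multiple of 8
total 72 bytes, alignment 8
80 − 72 = 8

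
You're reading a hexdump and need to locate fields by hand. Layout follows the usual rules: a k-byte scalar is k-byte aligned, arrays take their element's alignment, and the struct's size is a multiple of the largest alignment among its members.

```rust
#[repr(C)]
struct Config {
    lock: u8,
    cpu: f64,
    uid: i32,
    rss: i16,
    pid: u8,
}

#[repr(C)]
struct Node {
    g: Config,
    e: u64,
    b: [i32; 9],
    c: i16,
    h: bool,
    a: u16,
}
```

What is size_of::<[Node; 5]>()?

Config: lock at 0 (size 1, align 1) → ends 1; pad 7 to align 8 for cpu; cpu at 8 (size 8, align 8) → ends 16; uid at 16 (size 4, align 4) → ends 20; rss at 20 (size 2, align 2) → ends 22; pid at 22 (size 1, align 1) → ends 23; tail pad 1 to reach multiple of 8; total 24 bytes, alignment 8
g at 0 (size 24, align 8) → ends 24
e at 24 (size 8, align 8) → ends 32
b at 32 (size 36, align 4) → ends 68
c at 68 (size 2, align 2) → ends 70
h at 70 (size 1, align 1) → ends 71
pad 1 to align 2 for a
a at 72 (size 2, align 2) → ends 74
tail pad 6 to reach multiple of 8
total 80 bytes, alignment 8
array of 5: 5 × 80 = 400

400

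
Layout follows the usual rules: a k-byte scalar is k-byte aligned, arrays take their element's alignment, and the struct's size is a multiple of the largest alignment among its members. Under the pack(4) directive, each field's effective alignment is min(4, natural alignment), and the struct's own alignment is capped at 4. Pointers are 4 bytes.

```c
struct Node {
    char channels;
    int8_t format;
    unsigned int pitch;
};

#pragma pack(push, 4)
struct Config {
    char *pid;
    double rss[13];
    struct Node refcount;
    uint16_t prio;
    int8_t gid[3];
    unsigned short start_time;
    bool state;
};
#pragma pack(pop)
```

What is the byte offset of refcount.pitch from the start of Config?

Node: @0: channels [1B, align 1] → 1; @1: format [1B, align 1] → 2; +2 pad (align 4); @4: pitch [4B, align 4] → 8; size 8, align 4
@0: pid [4B, align 4] → 4
@4: rss [104B, align 4] → 108
@108: refcount [8B, align 4] → 116
within Node: pitch at 4
108 + 4 = 112

112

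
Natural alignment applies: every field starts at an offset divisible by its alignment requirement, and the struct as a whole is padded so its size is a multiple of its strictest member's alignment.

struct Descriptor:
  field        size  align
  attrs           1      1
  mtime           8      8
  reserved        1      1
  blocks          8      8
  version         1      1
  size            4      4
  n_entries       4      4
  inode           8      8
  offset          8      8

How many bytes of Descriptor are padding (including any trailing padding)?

21

attrs at 0 (size 1, align 1) → ends 1
pad 7 to align 8 for mtime
mtime at 8 (size 8, align 8) → ends 16
reserved at 16 (size 1, align 1) → ends 17
pad 7 to align 8 for blocks
blocks at 24 (size 8, align 8) → ends 32
version at 32 (size 1, align 1) → ends 33
pad 3 to align 4 for size
size at 36 (size 4, align 4) → ends 40
n_entries at 40 (size 4, align 4) → ends 44
pad 4 to align 8 for inode
inode at 48 (size 8, align 8) → ends 56
offset at 56 (size 8, align 8) → ends 64
total 64 bytes, alignment 8
data bytes 43, size 64 → padding 21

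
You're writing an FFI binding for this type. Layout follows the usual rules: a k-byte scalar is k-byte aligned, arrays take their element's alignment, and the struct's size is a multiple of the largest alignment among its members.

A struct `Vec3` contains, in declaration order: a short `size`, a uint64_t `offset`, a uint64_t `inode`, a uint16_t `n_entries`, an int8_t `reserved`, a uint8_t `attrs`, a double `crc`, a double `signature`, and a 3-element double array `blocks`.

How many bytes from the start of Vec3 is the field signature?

40

@0: size [2B, align 2] → 2
+6 pad (align 8)
@8: offset [8B, align 8] → 16
@16: inode [8B, align 8] → 24
@24: n_entries [2B, align 2] → 26
@26: reserved [1B, align 1] → 27
@27: attrs [1B, align 1] → 28
+4 pad (align 8)
@32: crc [8B, align 8] → 40
@40: signature [8B, align 8] → 48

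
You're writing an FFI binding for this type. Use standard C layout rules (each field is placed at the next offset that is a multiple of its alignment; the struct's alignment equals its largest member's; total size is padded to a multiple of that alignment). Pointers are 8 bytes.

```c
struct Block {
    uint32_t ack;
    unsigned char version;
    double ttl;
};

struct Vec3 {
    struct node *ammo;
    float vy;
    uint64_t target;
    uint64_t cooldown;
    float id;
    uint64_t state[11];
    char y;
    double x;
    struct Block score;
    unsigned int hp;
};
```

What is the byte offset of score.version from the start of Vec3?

148

Block: @0: ack [4B, align 4] → 4; @4: version [1B, align 1] → 5; +3 pad (align 8); @8: ttl [8B, align 8] → 16; size 16, align 8
@0: ammo [8B, align 8] → 8
@8: vy [4B, align 4] → 12
+4 pad (align 8)
@16: target [8B, align 8] → 24
@24: cooldown [8B, align 8] → 32
@32: id [4B, align 4] → 36
+4 pad (align 8)
@40: state [88B, align 8] → 128
@128: y [1B, align 1] → 129
+7 pad (align 8)
@136: x [8B, align 8] → 144
@144: score [16B, align 8] → 160
within Block: version at 4
144 + 4 = 148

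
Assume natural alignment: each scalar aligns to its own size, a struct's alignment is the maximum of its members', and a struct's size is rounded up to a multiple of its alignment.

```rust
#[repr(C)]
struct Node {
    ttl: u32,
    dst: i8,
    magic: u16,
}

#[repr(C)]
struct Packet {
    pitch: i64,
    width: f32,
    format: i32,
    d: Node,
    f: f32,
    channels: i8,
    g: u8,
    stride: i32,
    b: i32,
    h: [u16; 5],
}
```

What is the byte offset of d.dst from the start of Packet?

Node: @0: ttl [4B, align 4] → 4; @4: dst [1B, align 1] → 5; +1 pad (align 2); @6: magic [2B, align 2] → 8; size 8, align 4
@0: pitch [8B, align 8] → 8
@8: width [4B, align 4] → 12
@12: format [4B, align 4] → 16
@16: d [8B, align 4] → 24
within Node: dst at 4
16 + 4 = 20

20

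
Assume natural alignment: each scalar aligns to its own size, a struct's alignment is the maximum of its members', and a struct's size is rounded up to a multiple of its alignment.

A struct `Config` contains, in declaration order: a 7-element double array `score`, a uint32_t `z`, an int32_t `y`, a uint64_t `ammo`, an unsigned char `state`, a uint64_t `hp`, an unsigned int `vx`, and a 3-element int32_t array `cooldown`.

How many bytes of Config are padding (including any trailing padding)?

7

@0: score [56B, align 8] → 56
@56: z [4B, align 4] → 60
@60: y [4B, align 4] → 64
@64: ammo [8B, align 8] → 72
@72: state [1B, align 1] → 73
+7 pad (align 8)
@80: hp [8B, align 8] → 88
@88: vx [4B, align 4] → 92
@92: cooldown [12B, align 4] → 104
size 104, align 8
data bytes 97, size 104 → padding 7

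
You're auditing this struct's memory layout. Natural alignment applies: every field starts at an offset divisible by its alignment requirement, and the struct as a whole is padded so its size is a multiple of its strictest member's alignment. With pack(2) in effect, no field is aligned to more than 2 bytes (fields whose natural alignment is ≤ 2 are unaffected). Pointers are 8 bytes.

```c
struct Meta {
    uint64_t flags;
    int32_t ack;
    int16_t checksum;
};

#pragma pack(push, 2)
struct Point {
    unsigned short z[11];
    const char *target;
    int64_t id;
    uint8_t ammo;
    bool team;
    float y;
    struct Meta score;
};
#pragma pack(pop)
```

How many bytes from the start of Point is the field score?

Meta: @0: flags [8B, align 8] → 8; @8: ack [4B, align 4] → 12; @12: checksum [2B, align 2] → 14; +2 tail pad (align 8); size 16, align 8
@0: z [22B, align 2] → 22
@22: target [8B, align 2] → 30
@30: id [8B, align 2] → 38
@38: ammo [1B, align 1] → 39
@39: team [1B, align 1] → 40
@40: y [4B, align 2] → 44
@44: score [16B, align 2] → 60

44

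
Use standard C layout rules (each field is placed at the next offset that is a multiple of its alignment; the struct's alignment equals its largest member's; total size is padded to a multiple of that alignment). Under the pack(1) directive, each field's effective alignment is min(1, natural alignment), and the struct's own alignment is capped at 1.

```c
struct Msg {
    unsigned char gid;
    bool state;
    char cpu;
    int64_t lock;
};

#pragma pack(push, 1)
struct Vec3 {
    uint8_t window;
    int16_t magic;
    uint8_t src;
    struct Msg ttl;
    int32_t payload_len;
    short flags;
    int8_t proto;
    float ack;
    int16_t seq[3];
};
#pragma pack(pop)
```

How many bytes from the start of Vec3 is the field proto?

Msg: @0: gid [1B, align 1] → 1; @1: state [1B, align 1] → 2; @2: cpu [1B, align 1] → 3; +5 pad (align 8); @8: lock [8B, align 8] → 16; size 16, align 8
@0: window [1B, align 1] → 1
@1: magic [2B, align 1] → 3
@3: src [1B, align 1] → 4
@4: ttl [16B, align 1] → 20
@20: payload_len [4B, align 1] → 24
@24: flags [2B, align 1] → 26
@26: proto [1B, align 1] → 27

26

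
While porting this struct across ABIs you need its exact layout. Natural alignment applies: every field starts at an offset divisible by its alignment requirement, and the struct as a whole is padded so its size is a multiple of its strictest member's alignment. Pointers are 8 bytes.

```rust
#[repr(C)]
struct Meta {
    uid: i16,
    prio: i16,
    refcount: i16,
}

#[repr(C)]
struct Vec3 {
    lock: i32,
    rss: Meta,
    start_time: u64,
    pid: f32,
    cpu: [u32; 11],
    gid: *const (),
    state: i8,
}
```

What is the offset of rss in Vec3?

4

Meta: @0: uid [2B, align 2] → 2; @2: prio [2B, align 2] → 4; @4: refcount [2B, align 2] → 6; size 6, align 2
@0: lock [4B, align 4] → 4
@4: rss [6B, align 2] → 10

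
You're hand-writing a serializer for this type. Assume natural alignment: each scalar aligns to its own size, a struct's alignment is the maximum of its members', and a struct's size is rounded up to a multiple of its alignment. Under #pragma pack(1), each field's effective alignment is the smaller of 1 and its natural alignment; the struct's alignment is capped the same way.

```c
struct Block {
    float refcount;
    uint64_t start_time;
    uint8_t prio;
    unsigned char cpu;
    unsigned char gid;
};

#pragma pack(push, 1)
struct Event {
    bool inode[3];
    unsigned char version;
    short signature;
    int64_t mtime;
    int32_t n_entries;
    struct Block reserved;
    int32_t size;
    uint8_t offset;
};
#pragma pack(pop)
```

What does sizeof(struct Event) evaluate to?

47

Block: refcount at 0 (size 4, align 4) → ends 4; pad 4 to align 8 for start_time; start_time at 8 (size 8, align 8) → ends 16; prio at 16 (size 1, align 1) → ends 17; cpu at 17 (size 1, align 1) → ends 18; gid at 18 (size 1, align 1) → ends 19; tail pad 5 to reach multiple of 8; total 24 bytes, alignment 8
inode at 0 (size 3, align 1) → ends 3
version at 3 (size 1, align 1) → ends 4
signature at 4 (size 2, align 1) → ends 6
mtime at 6 (size 8, align 1) → ends 14
n_entries at 14 (size 4, align 1) → ends 18
reserved at 18 (size 24, align 1) → ends 42
size at 42 (size 4, align 1) → ends 46
offset at 46 (size 1, align 1) → ends 47
total 47 bytes, alignment 1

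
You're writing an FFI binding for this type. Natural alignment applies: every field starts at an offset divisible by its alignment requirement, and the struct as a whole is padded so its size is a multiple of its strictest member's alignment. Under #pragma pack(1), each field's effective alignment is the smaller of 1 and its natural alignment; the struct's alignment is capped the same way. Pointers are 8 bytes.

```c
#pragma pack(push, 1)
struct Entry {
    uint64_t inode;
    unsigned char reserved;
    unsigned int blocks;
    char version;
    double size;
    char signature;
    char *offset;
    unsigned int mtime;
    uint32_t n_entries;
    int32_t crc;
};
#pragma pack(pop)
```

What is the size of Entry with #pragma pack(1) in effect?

@0: inode [8B, align 1] → 8
@8: reserved [1B, align 1] → 9
@9: blocks [4B, align 1] → 13
@13: version [1B, align 1] → 14
@14: size [8B, align 1] → 22
@22: signature [1B, align 1] → 23
@23: offset [8B, align 1] → 31
@31: mtime [4B, align 1] → 35
@35: n_entries [4B, align 1] → 39
@39: crc [4B, align 1] → 43
size 43, align 1

43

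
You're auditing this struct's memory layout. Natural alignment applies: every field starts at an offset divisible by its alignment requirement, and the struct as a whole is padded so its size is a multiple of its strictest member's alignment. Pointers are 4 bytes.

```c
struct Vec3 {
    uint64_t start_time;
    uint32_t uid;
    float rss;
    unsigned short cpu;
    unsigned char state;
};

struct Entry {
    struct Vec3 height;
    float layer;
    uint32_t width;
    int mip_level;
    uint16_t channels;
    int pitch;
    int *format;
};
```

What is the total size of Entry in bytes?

Vec3: 0..8  start_time  (8B, 8-aligned); 8..12  uid  (4B, 4-aligned); 12..16  rss  (4B, 4-aligned); 16..18  cpu  (2B, 2-aligned); 18..19  state  (1B, 1-aligned); 19..24  -- tail padding (5B); sizeof = 24, alignof = 8
0..24  height  (24B, 8-aligned)
24..28  layer  (4B, 4-aligned)
28..32  width  (4B, 4-aligned)
32..36  mip_level  (4B, 4-aligned)
36..38  channels  (2B, 2-aligned)
38..40  -- padding (2B)
40..44  pitch  (4B, 4-aligned)
44..48  format  (4B, 4-aligned)
sizeof = 48, alignof = 8

48 bytes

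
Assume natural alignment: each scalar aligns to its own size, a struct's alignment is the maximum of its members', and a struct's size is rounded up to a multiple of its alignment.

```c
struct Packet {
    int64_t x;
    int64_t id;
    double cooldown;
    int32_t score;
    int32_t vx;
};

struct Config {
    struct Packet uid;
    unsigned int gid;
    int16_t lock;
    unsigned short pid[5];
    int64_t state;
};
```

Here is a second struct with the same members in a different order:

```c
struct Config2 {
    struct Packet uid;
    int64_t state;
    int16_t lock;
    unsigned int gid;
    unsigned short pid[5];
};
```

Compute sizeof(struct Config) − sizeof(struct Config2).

-8

Packet: @0: x [8B, align 8] → 8; @8: id [8B, align 8] → 16; @16: cooldown [8B, align 8] → 24; @24: score [4B, align 4] → 28; @28: vx [4B, align 4] → 32; size 32, align 8
@0: uid [32B, align 8] → 32
@32: gid [4B, align 4] → 36
@36: lock [2B, align 2] → 38
@38: pid [10B, align 2] → 48
@48: state [8B, align 8] → 56
size 56, align 8
— Config2 —
@0: uid [32B, align 8] → 32
@32: state [8B, align 8] → 40
@40: lock [2B, align 2] → 42
+2 pad (align 4)
@44: gid [4B, align 4] → 48
@48: pid [10B, align 2] → 58
+6 tail pad (align 8)
size 64, align 8
56 − 64 = -8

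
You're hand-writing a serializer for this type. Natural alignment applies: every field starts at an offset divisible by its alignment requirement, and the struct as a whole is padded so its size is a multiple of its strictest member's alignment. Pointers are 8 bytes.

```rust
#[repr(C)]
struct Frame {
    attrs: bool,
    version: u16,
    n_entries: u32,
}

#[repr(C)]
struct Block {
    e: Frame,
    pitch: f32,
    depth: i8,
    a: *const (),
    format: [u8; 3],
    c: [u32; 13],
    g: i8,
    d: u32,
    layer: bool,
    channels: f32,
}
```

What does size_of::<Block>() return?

96 bytes

Frame: @0: attrs [1B, align 1] → 1; +1 pad (align 2); @2: version [2B, align 2] → 4; @4: n_entries [4B, align 4] → 8; size 8, align 4
@0: e [8B, align 4] → 8
@8: pitch [4B, align 4] → 12
@12: depth [1B, align 1] → 13
+3 pad (align 8)
@16: a [8B, align 8] → 24
@24: format [3B, align 1] → 27
+1 pad (align 4)
@28: c [52B, align 4] → 80
@80: g [1B, align 1] → 81
+3 pad (align 4)
@84: d [4B, align 4] → 88
@88: layer [1B, align 1] → 89
+3 pad (align 4)
@92: channels [4B, align 4] → 96
size 96, align 8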